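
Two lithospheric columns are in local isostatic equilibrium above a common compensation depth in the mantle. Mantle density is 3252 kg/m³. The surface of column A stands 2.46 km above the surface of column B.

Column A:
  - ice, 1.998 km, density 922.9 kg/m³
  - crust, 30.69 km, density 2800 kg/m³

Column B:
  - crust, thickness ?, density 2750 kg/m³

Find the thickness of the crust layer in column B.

21 km

Take the compensation level at the base of the deeper column (depth z_c below the surface of column A) and equate Σ ρ_i t_i down to z_c; mantle fills any gap and the z_c terms cancel.
Column A: 1.998×922.9 + 30.69×2800 + (z_c − 32.688)×3252
Column B: 2.46×0 + x×2750 + (z_c − 2.46 − 0 − x)×3252
The z_c×3252 term appears on both sides and cancels. Collect the known terms of each column as K = Σ(ρt)_known − 3252 × (depth of known layers): K_A = 87775.9542 − 3252×32.688 = −18525.4218; K_B = 0 − 3252×(2.46 + 0) = −7999.92.
Balance: K_A = K_B − x×(3252 − 2750), so x = (K_B − K_A)/(3252 − 2750) = 10525.5/502 = 21 km.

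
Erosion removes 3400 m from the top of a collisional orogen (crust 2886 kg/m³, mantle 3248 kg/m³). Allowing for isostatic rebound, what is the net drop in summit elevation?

379 m

Rebound u = e ρ_c/ρ_m = 3400 m × 2886/3248 = 3021 m.
Net surface drop = e − u = 3400 m − 3021 m = e (ρ_m − ρ_c)/ρ_m = 379 m.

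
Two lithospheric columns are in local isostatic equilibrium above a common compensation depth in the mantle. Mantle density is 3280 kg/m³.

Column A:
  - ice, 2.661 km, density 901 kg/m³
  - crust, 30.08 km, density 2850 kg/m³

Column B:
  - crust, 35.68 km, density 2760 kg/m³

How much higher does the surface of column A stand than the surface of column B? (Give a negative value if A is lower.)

For any compensation level in the mantle, the mantle terms cancel and isostasy reduces to e = (Σt_A − Σt_B) − (Σ(ρt)_A − Σ(ρt)_B) / ρ_m.
Σt_A = 32.741 km; Σt_B = 35.68 km; Σ(ρt)_A = 88125.561; Σ(ρt)_B = 98476.8 (in km·kg/m³).
e = (32.741 − 35.68) − (88125.561 − 98476.8) / 3280 = 0.217 km.

0.217 km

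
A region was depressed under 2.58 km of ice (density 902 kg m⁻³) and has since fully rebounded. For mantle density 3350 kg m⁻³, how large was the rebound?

0.695 km

Removing the load lets mantle flow back in; uplift u satisfies ρ_ice t = ρ_m u.
u = t ρ_ice/ρ_m = 2.58 km × 902/3350 = 0.695 km.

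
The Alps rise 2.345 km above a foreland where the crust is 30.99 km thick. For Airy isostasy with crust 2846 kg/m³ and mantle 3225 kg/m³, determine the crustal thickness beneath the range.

50.9 km

Root depth r = h ρ_c / (ρ_m − ρ_c) = 2.345 km × 2846 / 379 = 17.61 km.
Total thickness = T + h + r = 30.99 km + 2.345 km + 17.61 km = 50.9 km.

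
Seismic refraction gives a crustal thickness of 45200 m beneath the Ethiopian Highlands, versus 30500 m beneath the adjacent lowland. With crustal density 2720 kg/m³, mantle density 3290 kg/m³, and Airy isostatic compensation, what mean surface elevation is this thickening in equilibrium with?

2550 m

Excess crust Δ = 45200 m − 30500 m = 14700 m, split between elevation h and root r with h + r = Δ.
Airy balance ρ_c h = (ρ_m − ρ_c) r gives r = h ρ_c/(ρ_m − ρ_c), so h (1 + ρ_c/(ρ_m − ρ_c)) = Δ, i.e. h = Δ (ρ_m − ρ_c)/ρ_m.
h = 14700 m × 570/3290 = 2550 m.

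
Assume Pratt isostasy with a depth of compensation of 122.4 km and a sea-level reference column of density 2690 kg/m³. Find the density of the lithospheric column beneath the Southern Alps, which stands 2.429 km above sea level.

2640 kg/m³

Pratt balance: ρ_ref D = ρ (D + h).
ρ = ρ_ref D/(D + h) = 2690 × 122.4 km/(122.4 km + 2.429 km) = 2640 kg/m³.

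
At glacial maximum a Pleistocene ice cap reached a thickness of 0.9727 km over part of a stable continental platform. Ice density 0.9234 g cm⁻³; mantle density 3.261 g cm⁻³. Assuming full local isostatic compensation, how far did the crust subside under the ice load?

0.275 km

Equating mass per unit area of the two columns: the ice load ρ_ice t is balanced by mantle displaced below, ρ_m s.
s = t ρ_ice / ρ_m = 0.9727 km × 0.9234/3.261 = 0.275 km.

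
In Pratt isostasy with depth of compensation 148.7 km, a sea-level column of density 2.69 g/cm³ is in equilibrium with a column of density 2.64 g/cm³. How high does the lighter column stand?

ρ_ref D = ρ (D + h) → h = D (ρ_ref − ρ)/ρ.
h = 148.7 km × (2.69 − 2.64)/2.64 = 2.82 km.

2.82 km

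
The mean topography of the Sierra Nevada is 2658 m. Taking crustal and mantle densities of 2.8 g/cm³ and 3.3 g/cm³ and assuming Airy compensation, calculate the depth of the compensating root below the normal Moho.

Equating mass per unit area of the two columns: the weight of the topography is balanced by the buoyancy of the root, ρ_c h = (ρ_m − ρ_c) r.
r = h · ρ_c / (ρ_m − ρ_c) = 2658 m × 2.8 / (3.3 − 2.8) = 14900 m.

14900 m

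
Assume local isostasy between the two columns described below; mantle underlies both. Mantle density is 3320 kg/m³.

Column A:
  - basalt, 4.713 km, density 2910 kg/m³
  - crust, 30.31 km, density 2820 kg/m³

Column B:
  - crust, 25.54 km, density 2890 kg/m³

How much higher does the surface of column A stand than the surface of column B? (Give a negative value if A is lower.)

1.84 km

For any compensation level in the mantle, the mantle terms cancel and isostasy reduces to e = (Σt_A − Σt_B) − (Σ(ρt)_A − Σ(ρt)_B) / ρ_m.
Σt_A = 35.023 km; Σt_B = 25.54 km; Σ(ρt)_A = 99189.03; Σ(ρt)_B = 73810.6 (in km·kg/m³).
e = (35.023 − 25.54) − (99189.03 − 73810.6) / 3320 = 1.84 km.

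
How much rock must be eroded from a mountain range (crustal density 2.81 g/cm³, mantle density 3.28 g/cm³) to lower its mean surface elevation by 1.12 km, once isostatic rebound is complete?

Net drop Δ = e − u = e − e ρ_c/ρ_m = e (ρ_m − ρ_c)/ρ_m.
e = Δ ρ_m/(ρ_m − ρ_c) = 1.12 km × 3.28/0.47 = 7.82 km.

7.82 km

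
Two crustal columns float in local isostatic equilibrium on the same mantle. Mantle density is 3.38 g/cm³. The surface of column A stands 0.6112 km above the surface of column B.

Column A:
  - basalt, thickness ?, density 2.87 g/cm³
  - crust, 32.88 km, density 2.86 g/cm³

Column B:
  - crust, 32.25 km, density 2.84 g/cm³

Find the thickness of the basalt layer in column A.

Take the compensation level at the base of the deeper column (depth z_c below the surface of column A) and equate Σ ρ_i t_i down to z_c; mantle fills any gap and the z_c terms cancel.
Column A: x×2.87 + 32.88×2.86 + (z_c − 32.88 − x)×3.38
Column B: 0.6112×0 + 32.25×2.84 + (z_c − 0.6112 − 32.25)×3.38
The z_c×3.38 term appears on both sides and cancels. Collect the known terms of each column as K = Σ(ρt)_known − 3.38 × (depth of known layers): K_A = 94.0368 − 3.38×32.88 = −17.0976; K_B = 91.59 − 3.38×(0.6112 + 32.25) = −19.480856.
Balance: K_A − x×(3.38 − 2.87) = K_B, so x = (K_A − K_B)/(3.38 − 2.87) = 2.38326/0.51 = 4.67 km.

4.67 km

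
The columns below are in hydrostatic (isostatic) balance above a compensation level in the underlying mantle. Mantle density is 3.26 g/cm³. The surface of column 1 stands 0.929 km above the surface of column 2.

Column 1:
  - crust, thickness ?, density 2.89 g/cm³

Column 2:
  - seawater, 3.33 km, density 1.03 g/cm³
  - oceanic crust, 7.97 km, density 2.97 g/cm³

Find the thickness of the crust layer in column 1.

Take the compensation level at the base of the deeper column (depth z_c below the surface of column 1) and equate Σ ρ_i t_i down to z_c; mantle fills any gap and the z_c terms cancel.
Column 1: x×2.89 + (z_c − 0 − x)×3.26
Column 2: 0.929×0 + 3.33×1.03 + 7.97×2.97 + (z_c − 0.929 − 11.3)×3.26
The z_c×3.26 term appears on both sides and cancels. Collect the known terms of each column as K = Σ(ρt)_known − 3.26 × (depth of known layers): K_1 = 0 − 3.26×0 = 0; K_2 = 27.1008 − 3.26×(0.929 + 11.3) = −12.76574.
Balance: K_1 − x×(3.26 − 2.89) = K_2, so x = (K_1 − K_2)/(3.26 − 2.89) = 12.7657/0.37 = 34.5 km.

34.5 km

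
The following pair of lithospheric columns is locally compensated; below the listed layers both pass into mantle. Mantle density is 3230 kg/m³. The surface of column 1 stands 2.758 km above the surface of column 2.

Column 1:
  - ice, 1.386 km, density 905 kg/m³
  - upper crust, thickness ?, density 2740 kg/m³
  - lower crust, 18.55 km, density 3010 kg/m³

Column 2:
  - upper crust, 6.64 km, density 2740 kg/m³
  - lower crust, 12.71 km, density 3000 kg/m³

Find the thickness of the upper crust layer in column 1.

15.9 km

Take the compensation level at the base of the deeper column (depth z_c below the surface of column 1) and equate Σ ρ_i t_i down to z_c; mantle fills any gap and the z_c terms cancel.
Column 1: 1.386×905 + x×2740 + 18.55×3010 + (z_c − 19.936 − x)×3230
Column 2: 2.758×0 + 6.64×2740 + 12.71×3000 + (z_c − 2.758 − 19.35)×3230
The z_c×3230 term appears on both sides and cancels. Collect the known terms of each column as K = Σ(ρt)_known − 3230 × (depth of known layers): K_1 = 57089.83 − 3230×19.936 = −7303.45; K_2 = 56323.6 − 3230×(2.758 + 19.35) = −15085.24.
Balance: K_1 − x×(3230 − 2740) = K_2, so x = (K_1 − K_2)/(3230 − 2740) = 7781.79/490 = 15.9 km.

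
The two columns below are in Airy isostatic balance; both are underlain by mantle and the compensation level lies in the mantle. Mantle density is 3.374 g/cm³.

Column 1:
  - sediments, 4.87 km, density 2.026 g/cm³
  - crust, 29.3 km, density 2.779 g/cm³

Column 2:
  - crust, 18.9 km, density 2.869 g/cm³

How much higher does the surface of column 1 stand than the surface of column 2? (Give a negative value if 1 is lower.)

4.28 km

For any compensation level in the mantle, the mantle terms cancel and isostasy reduces to e = (Σt_1 − Σt_2) − (Σ(ρt)_1 − Σ(ρt)_2) / ρ_m.
Σt_1 = 34.17 km; Σt_2 = 18.9 km; Σ(ρt)_1 = 91.29132; Σ(ρt)_2 = 54.2241 (in km·g/cm³).
e = (34.17 − 18.9) − (91.29132 − 54.2241) / 3.374 = 4.28 km.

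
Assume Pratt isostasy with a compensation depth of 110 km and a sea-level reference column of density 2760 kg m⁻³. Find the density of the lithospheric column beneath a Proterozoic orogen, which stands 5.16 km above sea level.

2640 kg m⁻³

Pratt balance: ρ_ref D = ρ (D + h).
ρ = ρ_ref D/(D + h) = 2760 × 110 km/(110 km + 5.16 km) = 2640 kg m⁻³.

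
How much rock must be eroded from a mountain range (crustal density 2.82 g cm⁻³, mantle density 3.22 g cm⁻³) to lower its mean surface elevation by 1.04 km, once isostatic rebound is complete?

Net drop Δ = e − u = e − e ρ_c/ρ_m = e (ρ_m − ρ_c)/ρ_m.
e = Δ ρ_m/(ρ_m − ρ_c) = 1.04 km × 3.22/0.4 = 8.37 km.

8.37 km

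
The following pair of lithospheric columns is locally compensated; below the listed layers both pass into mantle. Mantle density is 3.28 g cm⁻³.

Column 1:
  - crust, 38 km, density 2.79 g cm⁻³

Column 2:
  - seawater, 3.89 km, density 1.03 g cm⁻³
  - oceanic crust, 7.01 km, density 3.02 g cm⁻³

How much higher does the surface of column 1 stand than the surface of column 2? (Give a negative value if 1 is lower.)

2.45 km

For any compensation level in the mantle, the mantle terms cancel and isostasy reduces to e = (Σt_1 − Σt_2) − (Σ(ρt)_1 − Σ(ρt)_2) / ρ_m.
Σt_1 = 38 km; Σt_2 = 10.9 km; Σ(ρt)_1 = 106.02; Σ(ρt)_2 = 25.1769 (in km·g cm⁻³).
e = (38 − 10.9) − (106.02 − 25.1769) / 3.28 = 2.45 km.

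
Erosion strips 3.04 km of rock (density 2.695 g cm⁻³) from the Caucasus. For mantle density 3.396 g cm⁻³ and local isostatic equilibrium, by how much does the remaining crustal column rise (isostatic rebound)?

Unloading: uplift u = e ρ_c/ρ_m = 3.04 km × 2.695/3.396 = 2.41 km.

2.41 km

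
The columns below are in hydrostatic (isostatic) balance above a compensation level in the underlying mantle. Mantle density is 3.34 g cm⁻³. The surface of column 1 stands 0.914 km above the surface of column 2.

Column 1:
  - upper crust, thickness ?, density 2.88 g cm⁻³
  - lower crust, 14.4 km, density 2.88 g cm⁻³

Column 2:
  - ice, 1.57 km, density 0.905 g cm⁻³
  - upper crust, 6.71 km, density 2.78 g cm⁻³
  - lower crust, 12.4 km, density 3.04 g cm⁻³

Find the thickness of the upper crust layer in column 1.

Take the compensation level at the base of the deeper column (depth z_c below the surface of column 1) and equate Σ ρ_i t_i down to z_c; mantle fills any gap and the z_c terms cancel.
Column 1: x×2.88 + 14.4×2.88 + (z_c − 14.4 − x)×3.34
Column 2: 0.914×0 + 1.57×0.905 + 6.71×2.78 + 12.4×3.04 + (z_c − 0.914 − 20.68)×3.34
The z_c×3.34 term appears on both sides and cancels. Collect the known terms of each column as K = Σ(ρt)_known − 3.34 × (depth of known layers): K_1 = 41.472 − 3.34×14.4 = −6.624; K_2 = 57.77065 − 3.34×(0.914 + 20.68) = −14.35331.
Balance: K_1 − x×(3.34 − 2.88) = K_2, so x = (K_1 − K_2)/(3.34 − 2.88) = 7.72931/0.46 = 16.8 km.

16.8 km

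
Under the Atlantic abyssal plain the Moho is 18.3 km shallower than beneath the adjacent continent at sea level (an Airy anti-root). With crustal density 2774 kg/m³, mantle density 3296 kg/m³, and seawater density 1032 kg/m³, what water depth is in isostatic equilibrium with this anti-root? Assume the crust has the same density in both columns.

Replacing a thickness d of crust by seawater at the top must be balanced by replacing crust with mantle at the base: d (ρ_c − ρ_w) = a (ρ_m − ρ_c).
d = a (ρ_m − ρ_c)/(ρ_c − ρ_w) = 18.3 km × 522/1742 = 5.48 km.

5.48 km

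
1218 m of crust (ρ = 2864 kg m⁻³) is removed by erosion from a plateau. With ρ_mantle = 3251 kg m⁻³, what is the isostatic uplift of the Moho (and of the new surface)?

1070 m

Unloading: uplift u = e ρ_c/ρ_m = 1218 m × 2864/3251 = 1070 m.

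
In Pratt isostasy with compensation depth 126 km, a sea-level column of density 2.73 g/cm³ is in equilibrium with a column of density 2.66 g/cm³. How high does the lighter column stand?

ρ_ref D = ρ (D + h) → h = D (ρ_ref − ρ)/ρ.
h = 126 km × (2.73 − 2.66)/2.66 = 3.32 km.

3.32 km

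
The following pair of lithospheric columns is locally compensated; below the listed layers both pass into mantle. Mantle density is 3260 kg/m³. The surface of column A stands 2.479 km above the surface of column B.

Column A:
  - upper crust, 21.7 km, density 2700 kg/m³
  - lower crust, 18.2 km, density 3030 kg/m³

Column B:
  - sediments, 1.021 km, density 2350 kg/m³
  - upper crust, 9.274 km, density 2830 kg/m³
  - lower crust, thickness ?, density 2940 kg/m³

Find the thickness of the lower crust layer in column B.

Take the compensation level at the base of the deeper column (depth z_c below the surface of column A) and equate Σ ρ_i t_i down to z_c; mantle fills any gap and the z_c terms cancel.
Column A: 21.7×2700 + 18.2×3030 + (z_c − 39.9)×3260
Column B: 2.479×0 + 1.021×2350 + 9.274×2830 + x×2940 + (z_c − 2.479 − 10.295 − x)×3260
The z_c×3260 term appears on both sides and cancels. Collect the known terms of each column as K = Σ(ρt)_known − 3260 × (depth of known layers): K_A = 113736 − 3260×39.9 = −16338; K_B = 28644.77 − 3260×(2.479 + 10.295) = −12998.47.
Balance: K_A = K_B − x×(3260 − 2940), so x = (K_B − K_A)/(3260 − 2940) = 3339.53/320 = 10.4 km.

10.4 km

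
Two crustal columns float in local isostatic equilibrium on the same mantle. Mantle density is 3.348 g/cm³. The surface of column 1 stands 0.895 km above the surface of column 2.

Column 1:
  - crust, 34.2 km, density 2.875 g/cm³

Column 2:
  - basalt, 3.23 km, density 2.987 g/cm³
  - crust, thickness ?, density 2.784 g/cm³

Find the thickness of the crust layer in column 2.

21.3 km

Take the compensation level at the base of the deeper column (depth z_c below the surface of column 1) and equate Σ ρ_i t_i down to z_c; mantle fills any gap and the z_c terms cancel.
Column 1: 34.2×2.875 + (z_c − 34.2)×3.348
Column 2: 0.895×0 + 3.23×2.987 + x×2.784 + (z_c − 0.895 − 3.23 − x)×3.348
The z_c×3.348 term appears on both sides and cancels. Collect the known terms of each column as K = Σ(ρt)_known − 3.348 × (depth of known layers): K_1 = 98.325 − 3.348×34.2 = −16.1766; K_2 = 9.64801 − 3.348×(0.895 + 3.23) = −4.16249.
Balance: K_1 = K_2 − x×(3.348 − 2.784), so x = (K_2 − K_1)/(3.348 − 2.784) = 12.0141/0.564 = 21.3 km.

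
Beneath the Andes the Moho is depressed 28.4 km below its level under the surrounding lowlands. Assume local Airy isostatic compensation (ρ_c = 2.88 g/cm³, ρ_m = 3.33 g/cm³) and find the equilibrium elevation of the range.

For local isostatic compensation: ρ_c h = (ρ_m − ρ_c) r.
h = r (ρ_m − ρ_c) / ρ_c = 28.4 km × (3.33 − 2.88) / 2.88 = 4.44 km.

4.44 km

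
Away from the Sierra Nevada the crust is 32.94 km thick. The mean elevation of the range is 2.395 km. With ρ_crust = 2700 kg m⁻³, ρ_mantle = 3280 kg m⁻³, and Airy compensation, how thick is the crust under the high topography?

46.5 km

Root depth r = h ρ_c / (ρ_m − ρ_c) = 2.395 km × 2700 / 580 = 11.15 km.
Total thickness = T + h + r = 32.94 km + 2.395 km + 11.15 km = 46.5 km.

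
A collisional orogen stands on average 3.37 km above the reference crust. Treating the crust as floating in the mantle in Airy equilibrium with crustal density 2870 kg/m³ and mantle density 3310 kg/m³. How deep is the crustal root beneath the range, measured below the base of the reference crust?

In Airy isostatic equilibrium: the weight of the topography is balanced by the buoyancy of the root, ρ_c h = (ρ_m − ρ_c) r.
r = h · ρ_c / (ρ_m − ρ_c) = 3.37 km × 2870 / (3310 − 2870) = 22 km.

22 km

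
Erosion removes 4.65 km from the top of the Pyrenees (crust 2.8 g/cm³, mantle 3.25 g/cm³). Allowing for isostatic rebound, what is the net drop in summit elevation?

0.644 km

Rebound u = e ρ_c/ρ_m = 4.65 km × 2.8/3.25 = 4.006 km.
Net surface drop = e − u = 4.65 km − 4.006 km = e (ρ_m − ρ_c)/ρ_m = 0.644 km.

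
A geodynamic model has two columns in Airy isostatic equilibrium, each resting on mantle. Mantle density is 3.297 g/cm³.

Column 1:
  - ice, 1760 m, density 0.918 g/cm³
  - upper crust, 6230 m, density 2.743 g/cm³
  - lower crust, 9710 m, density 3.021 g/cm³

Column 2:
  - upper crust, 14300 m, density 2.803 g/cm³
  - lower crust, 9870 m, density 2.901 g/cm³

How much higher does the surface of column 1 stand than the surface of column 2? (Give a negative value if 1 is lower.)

For any compensation level in the mantle, the mantle terms cancel and isostasy reduces to e = (Σt_1 − Σt_2) − (Σ(ρt)_1 − Σ(ρt)_2) / ρ_m.
Σt_1 = 17700 m; Σt_2 = 24170 m; Σ(ρt)_1 = 48038.48; Σ(ρt)_2 = 68715.77 (in m·g/cm³).
e = (17700 − 24170) − (48038.48 − 68715.77) / 3.297 = −198 m.

−198 m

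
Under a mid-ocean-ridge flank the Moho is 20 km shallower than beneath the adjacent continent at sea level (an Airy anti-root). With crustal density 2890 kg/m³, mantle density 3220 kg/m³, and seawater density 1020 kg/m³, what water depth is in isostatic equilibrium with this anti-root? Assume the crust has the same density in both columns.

Replacing a thickness d of crust by seawater at the top must be balanced by replacing crust with mantle at the base: d (ρ_c − ρ_w) = a (ρ_m − ρ_c).
d = a (ρ_m − ρ_c)/(ρ_c − ρ_w) = 20 km × 330/1870 = 3.53 km.

3.53 km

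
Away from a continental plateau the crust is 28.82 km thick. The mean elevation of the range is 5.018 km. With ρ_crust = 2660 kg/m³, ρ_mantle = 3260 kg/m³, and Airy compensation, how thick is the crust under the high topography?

56.1 km

Root depth r = h ρ_c / (ρ_m − ρ_c) = 5.018 km × 2660 / 600 = 22.25 km.
Total thickness = T + h + r = 28.82 km + 5.018 km + 22.25 km = 56.1 km.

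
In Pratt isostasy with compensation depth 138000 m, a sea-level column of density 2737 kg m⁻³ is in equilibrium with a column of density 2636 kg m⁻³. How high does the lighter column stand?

5290 m

ρ_ref D = ρ (D + h) → h = D (ρ_ref − ρ)/ρ.
h = 138000 m × (2737 − 2636)/2636 = 5290 m.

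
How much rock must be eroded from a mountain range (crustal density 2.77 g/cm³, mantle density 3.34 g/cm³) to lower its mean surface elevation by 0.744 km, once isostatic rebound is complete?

Net drop Δ = e − u = e − e ρ_c/ρ_m = e (ρ_m − ρ_c)/ρ_m.
e = Δ ρ_m/(ρ_m − ρ_c) = 0.744 km × 3.34/0.57 = 4.36 km.

4.36 km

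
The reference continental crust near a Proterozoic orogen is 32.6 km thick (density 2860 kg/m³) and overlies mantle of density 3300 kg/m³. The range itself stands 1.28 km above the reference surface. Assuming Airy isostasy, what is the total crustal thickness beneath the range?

42.2 km

Root depth r = h ρ_c / (ρ_m − ρ_c) = 1.28 km × 2860 / 440 = 8.32 km.
Total thickness = T + h + r = 32.6 km + 1.28 km + 8.32 km = 42.2 km.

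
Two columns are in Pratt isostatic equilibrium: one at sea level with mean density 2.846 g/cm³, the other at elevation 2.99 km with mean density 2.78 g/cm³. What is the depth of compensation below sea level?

ρ_ref D = ρ (D + h) → D (ρ_ref − ρ) = ρ h.
D = ρ h/(ρ_ref − ρ) = 2.78 × 2.99 km/(2.846 − 2.78) = 126 km.

126 km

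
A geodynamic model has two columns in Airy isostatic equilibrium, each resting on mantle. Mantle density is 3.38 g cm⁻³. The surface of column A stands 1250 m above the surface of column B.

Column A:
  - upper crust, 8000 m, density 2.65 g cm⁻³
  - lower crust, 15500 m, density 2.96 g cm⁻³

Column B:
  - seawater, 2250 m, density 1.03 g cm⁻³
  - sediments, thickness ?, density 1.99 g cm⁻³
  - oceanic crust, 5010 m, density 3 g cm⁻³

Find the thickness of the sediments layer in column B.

672 m

Take the compensation level at the base of the deeper column (depth z_c below the surface of column A) and equate Σ ρ_i t_i down to z_c; mantle fills any gap and the z_c terms cancel.
Column A: 8000×2.65 + 15500×2.96 + (z_c − 23500)×3.38
Column B: 1250×0 + 2250×1.03 + x×1.99 + 5010×3 + (z_c − 1250 − 7260 − x)×3.38
The z_c×3.38 term appears on both sides and cancels. Collect the known terms of each column as K = Σ(ρt)_known − 3.38 × (depth of known layers): K_A = 67080 − 3.38×23500 = −12350; K_B = 17347.5 − 3.38×(1250 + 7260) = −11416.3.
Balance: K_A = K_B − x×(3.38 − 1.99), so x = (K_B − K_A)/(3.38 − 1.99) = 933.7/1.39 = 672 m.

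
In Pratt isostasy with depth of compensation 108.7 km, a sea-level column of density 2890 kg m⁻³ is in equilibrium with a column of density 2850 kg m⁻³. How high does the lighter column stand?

ρ_ref D = ρ (D + h) → h = D (ρ_ref − ρ)/ρ.
h = 108.7 km × (2890 − 2850)/2850 = 1.53 km.

1.53 km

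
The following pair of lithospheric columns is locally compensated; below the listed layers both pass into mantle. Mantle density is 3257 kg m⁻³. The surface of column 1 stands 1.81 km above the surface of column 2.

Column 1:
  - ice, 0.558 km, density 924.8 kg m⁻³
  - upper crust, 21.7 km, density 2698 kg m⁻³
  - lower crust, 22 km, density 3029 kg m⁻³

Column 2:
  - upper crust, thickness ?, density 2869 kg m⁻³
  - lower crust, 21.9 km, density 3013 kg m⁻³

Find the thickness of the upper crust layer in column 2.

Take the compensation level at the base of the deeper column (depth z_c below the surface of column 1) and equate Σ ρ_i t_i down to z_c; mantle fills any gap and the z_c terms cancel.
Column 1: 0.558×924.8 + 21.7×2698 + 22×3029 + (z_c − 44.258)×3257
Column 2: 1.81×0 + x×2869 + 21.9×3013 + (z_c − 1.81 − 21.9 − x)×3257
The z_c×3257 term appears on both sides and cancels. Collect the known terms of each column as K = Σ(ρt)_known − 3257 × (depth of known layers): K_1 = 125700.638 − 3257×44.258 = −18447.6676; K_2 = 65984.7 − 3257×(1.81 + 21.9) = −11238.77.
Balance: K_1 = K_2 − x×(3257 − 2869), so x = (K_2 − K_1)/(3257 − 2869) = 7208.9/388 = 18.6 km.

18.6 km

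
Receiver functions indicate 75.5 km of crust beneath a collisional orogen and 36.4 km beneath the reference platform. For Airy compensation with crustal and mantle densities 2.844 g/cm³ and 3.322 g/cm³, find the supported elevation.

5.63 km

Excess crust Δ = 75.5 km − 36.4 km = 39.1 km, split between elevation h and root r with h + r = Δ.
Airy balance ρ_c h = (ρ_m − ρ_c) r gives r = h ρ_c/(ρ_m − ρ_c), so h (1 + ρ_c/(ρ_m − ρ_c)) = Δ, i.e. h = Δ (ρ_m − ρ_c)/ρ_m.
h = 39.1 km × 0.478/3.322 = 5.63 km.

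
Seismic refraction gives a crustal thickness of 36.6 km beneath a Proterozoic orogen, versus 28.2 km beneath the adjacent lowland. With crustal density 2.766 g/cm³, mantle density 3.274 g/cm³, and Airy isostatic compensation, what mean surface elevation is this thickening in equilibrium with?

1.3 km

Excess crust Δ = 36.6 km − 28.2 km = 8.4 km, split between elevation h and root r with h + r = Δ.
Airy balance ρ_c h = (ρ_m − ρ_c) r gives r = h ρ_c/(ρ_m − ρ_c), so h (1 + ρ_c/(ρ_m − ρ_c)) = Δ, i.e. h = Δ (ρ_m − ρ_c)/ρ_m.
h = 8.4 km × 0.508/3.274 = 1.3 km.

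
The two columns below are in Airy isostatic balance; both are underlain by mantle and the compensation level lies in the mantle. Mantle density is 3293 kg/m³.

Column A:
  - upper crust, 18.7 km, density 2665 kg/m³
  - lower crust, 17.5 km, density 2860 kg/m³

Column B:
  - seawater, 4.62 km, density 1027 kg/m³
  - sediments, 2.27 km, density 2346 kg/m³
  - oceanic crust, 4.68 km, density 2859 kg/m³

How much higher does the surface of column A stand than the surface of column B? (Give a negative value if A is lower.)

For any compensation level in the mantle, the mantle terms cancel and isostasy reduces to e = (Σt_A − Σt_B) − (Σ(ρt)_A − Σ(ρt)_B) / ρ_m.
Σt_A = 36.2 km; Σt_B = 11.57 km; Σ(ρt)_A = 99885.5; Σ(ρt)_B = 23450.28 (in km·kg/m³).
e = (36.2 − 11.57) − (99885.5 − 23450.28) / 3293 = 1.42 km.

1.42 km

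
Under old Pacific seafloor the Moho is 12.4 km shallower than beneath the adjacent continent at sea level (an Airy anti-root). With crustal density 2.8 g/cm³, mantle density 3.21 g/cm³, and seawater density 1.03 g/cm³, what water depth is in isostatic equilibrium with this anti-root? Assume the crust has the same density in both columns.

2.87 km

Replacing a thickness d of crust by seawater at the top must be balanced by replacing crust with mantle at the base: d (ρ_c − ρ_w) = a (ρ_m − ρ_c).
d = a (ρ_m − ρ_c)/(ρ_c − ρ_w) = 12.4 km × 0.41/1.77 = 2.87 km.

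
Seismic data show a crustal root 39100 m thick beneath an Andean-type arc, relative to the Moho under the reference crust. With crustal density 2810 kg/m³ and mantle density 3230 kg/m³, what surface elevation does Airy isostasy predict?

5840 m

For local isostatic compensation: ρ_c h = (ρ_m − ρ_c) r.
h = r (ρ_m − ρ_c) / ρ_c = 39100 m × (3230 − 2810) / 2810 = 5840 m.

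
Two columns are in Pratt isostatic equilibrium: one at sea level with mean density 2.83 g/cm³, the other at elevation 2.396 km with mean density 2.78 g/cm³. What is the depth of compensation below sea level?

ρ_ref D = ρ (D + h) → D (ρ_ref − ρ) = ρ h.
D = ρ h/(ρ_ref − ρ) = 2.78 × 2.396 km/(2.83 − 2.78) = 133 km.

133 km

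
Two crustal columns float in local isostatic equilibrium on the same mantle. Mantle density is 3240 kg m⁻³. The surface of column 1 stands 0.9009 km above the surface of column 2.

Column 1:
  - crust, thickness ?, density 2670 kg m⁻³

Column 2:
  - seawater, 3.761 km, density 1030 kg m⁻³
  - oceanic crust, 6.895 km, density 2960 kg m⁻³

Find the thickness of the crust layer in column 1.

Take the compensation level at the base of the deeper column (depth z_c below the surface of column 1) and equate Σ ρ_i t_i down to z_c; mantle fills any gap and the z_c terms cancel.
Column 1: x×2670 + (z_c − 0 − x)×3240
Column 2: 0.9009×0 + 3.761×1030 + 6.895×2960 + (z_c − 0.9009 − 10.656)×3240
The z_c×3240 term appears on both sides and cancels. Collect the known terms of each column as K = Σ(ρt)_known − 3240 × (depth of known layers): K_1 = 0 − 3240×0 = 0; K_2 = 24283.03 − 3240×(0.9009 + 10.656) = −13161.326.
Balance: K_1 − x×(3240 − 2670) = K_2, so x = (K_1 − K_2)/(3240 − 2670) = 13161.3/570 = 23.1 km.

23.1 km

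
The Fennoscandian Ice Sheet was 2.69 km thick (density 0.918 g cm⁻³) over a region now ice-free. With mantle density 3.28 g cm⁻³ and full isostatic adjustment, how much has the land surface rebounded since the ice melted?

0.753 km

Removing the load lets mantle flow back in; uplift u satisfies ρ_ice t = ρ_m u.
u = t ρ_ice/ρ_m = 2.69 km × 0.918/3.28 = 0.753 km.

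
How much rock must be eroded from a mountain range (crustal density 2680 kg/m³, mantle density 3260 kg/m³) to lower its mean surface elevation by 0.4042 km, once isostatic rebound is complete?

2.27 km

Net drop Δ = e − u = e − e ρ_c/ρ_m = e (ρ_m − ρ_c)/ρ_m.
e = Δ ρ_m/(ρ_m − ρ_c) = 0.4042 km × 3260/580 = 2.27 km.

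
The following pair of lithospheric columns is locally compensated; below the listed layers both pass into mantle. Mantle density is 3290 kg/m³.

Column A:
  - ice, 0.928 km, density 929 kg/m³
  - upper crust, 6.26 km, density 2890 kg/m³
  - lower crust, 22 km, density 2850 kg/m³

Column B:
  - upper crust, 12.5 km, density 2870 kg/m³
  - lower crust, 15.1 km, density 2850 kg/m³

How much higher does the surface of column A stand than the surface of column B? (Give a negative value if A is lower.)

For any compensation level in the mantle, the mantle terms cancel and isostasy reduces to e = (Σt_A − Σt_B) − (Σ(ρt)_A − Σ(ρt)_B) / ρ_m.
Σt_A = 29.188 km; Σt_B = 27.6 km; Σ(ρt)_A = 81653.512; Σ(ρt)_B = 78910 (in km·kg/m³).
e = (29.188 − 27.6) − (81653.512 − 78910) / 3290 = 0.754 km.

0.754 km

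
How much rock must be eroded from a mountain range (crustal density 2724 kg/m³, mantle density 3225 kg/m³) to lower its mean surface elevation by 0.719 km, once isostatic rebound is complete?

4.63 km

Net drop Δ = e − u = e − e ρ_c/ρ_m = e (ρ_m − ρ_c)/ρ_m.
e = Δ ρ_m/(ρ_m − ρ_c) = 0.719 km × 3225/501 = 4.63 km.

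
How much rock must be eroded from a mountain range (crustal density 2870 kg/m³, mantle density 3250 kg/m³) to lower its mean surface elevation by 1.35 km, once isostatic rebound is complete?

11.5 km

Net drop Δ = e − u = e − e ρ_c/ρ_m = e (ρ_m − ρ_c)/ρ_m.
e = Δ ρ_m/(ρ_m − ρ_c) = 1.35 km × 3250/380 = 11.5 km.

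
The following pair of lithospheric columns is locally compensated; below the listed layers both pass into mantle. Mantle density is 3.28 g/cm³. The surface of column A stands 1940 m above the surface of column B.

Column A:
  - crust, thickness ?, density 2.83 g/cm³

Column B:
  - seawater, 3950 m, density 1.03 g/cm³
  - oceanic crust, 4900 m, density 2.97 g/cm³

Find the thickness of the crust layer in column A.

37300 m

Take the compensation level at the base of the deeper column (depth z_c below the surface of column A) and equate Σ ρ_i t_i down to z_c; mantle fills any gap and the z_c terms cancel.
Column A: x×2.83 + (z_c − 0 − x)×3.28
Column B: 1940×0 + 3950×1.03 + 4900×2.97 + (z_c − 1940 − 8850)×3.28
The z_c×3.28 term appears on both sides and cancels. Collect the known terms of each column as K = Σ(ρt)_known − 3.28 × (depth of known layers): K_A = 0 − 3.28×0 = 0; K_B = 18621.5 − 3.28×(1940 + 8850) = −16769.7.
Balance: K_A − x×(3.28 − 2.83) = K_B, so x = (K_A − K_B)/(3.28 − 2.83) = 16769.7/0.45 = 37300 m.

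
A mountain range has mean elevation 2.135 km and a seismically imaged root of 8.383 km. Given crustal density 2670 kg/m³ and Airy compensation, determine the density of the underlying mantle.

Airy balance: ρ_c h = (ρ_m − ρ_c) r → ρ_m = ρ_c (1 + h/r).
ρ_m = 2670 × (1 + 2.135 km/8.383 km) = 3350 kg/m³.

3350 kg/m³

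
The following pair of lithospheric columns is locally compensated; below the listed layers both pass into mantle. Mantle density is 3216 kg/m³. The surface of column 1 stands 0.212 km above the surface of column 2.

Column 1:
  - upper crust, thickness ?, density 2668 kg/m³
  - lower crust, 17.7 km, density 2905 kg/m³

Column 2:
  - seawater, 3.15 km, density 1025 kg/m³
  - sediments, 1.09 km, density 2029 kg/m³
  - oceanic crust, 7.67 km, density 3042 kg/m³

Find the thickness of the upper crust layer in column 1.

8.59 km

Take the compensation level at the base of the deeper column (depth z_c below the surface of column 1) and equate Σ ρ_i t_i down to z_c; mantle fills any gap and the z_c terms cancel.
Column 1: x×2668 + 17.7×2905 + (z_c − 17.7 − x)×3216
Column 2: 0.212×0 + 3.15×1025 + 1.09×2029 + 7.67×3042 + (z_c − 0.212 − 11.91)×3216
The z_c×3216 term appears on both sides and cancels. Collect the known terms of each column as K = Σ(ρt)_known − 3216 × (depth of known layers): K_1 = 51418.5 − 3216×17.7 = −5504.7; K_2 = 28772.5 − 3216×(0.212 + 11.91) = −10211.852.
Balance: K_1 − x×(3216 − 2668) = K_2, so x = (K_1 − K_2)/(3216 − 2668) = 4707.15/548 = 8.59 km.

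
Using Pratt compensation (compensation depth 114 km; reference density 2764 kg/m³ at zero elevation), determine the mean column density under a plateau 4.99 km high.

Pratt balance: ρ_ref D = ρ (D + h).
ρ = ρ_ref D/(D + h) = 2764 × 114 km/(114 km + 4.99 km) = 2650 kg/m³.

2650 kg/m³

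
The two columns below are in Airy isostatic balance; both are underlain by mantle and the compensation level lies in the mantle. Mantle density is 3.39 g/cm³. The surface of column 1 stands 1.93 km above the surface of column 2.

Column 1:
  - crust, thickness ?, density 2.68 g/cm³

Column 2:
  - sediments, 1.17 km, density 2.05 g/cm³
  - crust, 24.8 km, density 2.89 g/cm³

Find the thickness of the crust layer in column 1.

Take the compensation level at the base of the deeper column (depth z_c below the surface of column 1) and equate Σ ρ_i t_i down to z_c; mantle fills any gap and the z_c terms cancel.
Column 1: x×2.68 + (z_c − 0 − x)×3.39
Column 2: 1.93×0 + 1.17×2.05 + 24.8×2.89 + (z_c − 1.93 − 25.97)×3.39
The z_c×3.39 term appears on both sides and cancels. Collect the known terms of each column as K = Σ(ρt)_known − 3.39 × (depth of known layers): K_1 = 0 − 3.39×0 = 0; K_2 = 74.0705 − 3.39×(1.93 + 25.97) = −20.5105.
Balance: K_1 − x×(3.39 − 2.68) = K_2, so x = (K_1 − K_2)/(3.39 − 2.68) = 20.5105/0.71 = 28.9 km.

28.9 km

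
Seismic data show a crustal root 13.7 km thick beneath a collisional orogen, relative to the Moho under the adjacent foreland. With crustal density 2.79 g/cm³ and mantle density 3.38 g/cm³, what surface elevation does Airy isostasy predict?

In Airy isostatic equilibrium: ρ_c h = (ρ_m − ρ_c) r.
h = r (ρ_m − ρ_c) / ρ_c = 13.7 km × (3.38 − 2.79) / 2.79 = 2.9 km.

2.9 km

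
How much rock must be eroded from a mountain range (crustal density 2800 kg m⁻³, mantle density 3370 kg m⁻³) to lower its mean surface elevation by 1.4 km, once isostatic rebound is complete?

Net drop Δ = e − u = e − e ρ_c/ρ_m = e (ρ_m − ρ_c)/ρ_m.
e = Δ ρ_m/(ρ_m − ρ_c) = 1.4 km × 3370/570 = 8.28 km.

8.28 km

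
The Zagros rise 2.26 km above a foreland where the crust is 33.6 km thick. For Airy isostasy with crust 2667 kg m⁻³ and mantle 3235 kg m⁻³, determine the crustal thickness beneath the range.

46.5 km

Root depth r = h ρ_c / (ρ_m − ρ_c) = 2.26 km × 2667 / 568 = 10.61 km.
Total thickness = T + h + r = 33.6 km + 2.26 km + 10.61 km = 46.5 km.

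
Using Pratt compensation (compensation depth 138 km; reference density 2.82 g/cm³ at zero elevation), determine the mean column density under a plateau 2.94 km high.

2.76 g/cm³

Pratt balance: ρ_ref D = ρ (D + h).
ρ = ρ_ref D/(D + h) = 2.82 × 138 km/(138 km + 2.94 km) = 2.76 g/cm³.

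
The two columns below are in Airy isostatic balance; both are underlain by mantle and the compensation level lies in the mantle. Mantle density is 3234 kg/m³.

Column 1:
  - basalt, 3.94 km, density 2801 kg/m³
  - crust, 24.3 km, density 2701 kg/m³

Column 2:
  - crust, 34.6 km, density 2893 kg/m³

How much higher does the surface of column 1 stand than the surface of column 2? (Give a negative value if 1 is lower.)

0.884 km

For any compensation level in the mantle, the mantle terms cancel and isostasy reduces to e = (Σt_1 − Σt_2) − (Σ(ρt)_1 − Σ(ρt)_2) / ρ_m.
Σt_1 = 28.24 km; Σt_2 = 34.6 km; Σ(ρt)_1 = 76670.24; Σ(ρt)_2 = 100097.8 (in km·kg/m³).
e = (28.24 − 34.6) − (76670.24 − 100097.8) / 3234 = 0.884 km.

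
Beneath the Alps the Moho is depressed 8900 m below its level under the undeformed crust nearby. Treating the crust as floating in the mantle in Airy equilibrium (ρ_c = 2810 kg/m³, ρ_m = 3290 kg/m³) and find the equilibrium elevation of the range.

For local isostatic compensation: ρ_c h = (ρ_m − ρ_c) r.
h = r (ρ_m − ρ_c) / ρ_c = 8900 m × (3290 − 2810) / 2810 = 1520 m.

1520 m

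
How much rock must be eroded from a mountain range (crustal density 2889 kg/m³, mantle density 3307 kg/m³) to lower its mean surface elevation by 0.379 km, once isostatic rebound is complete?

3 km

Net drop Δ = e − u = e − e ρ_c/ρ_m = e (ρ_m − ρ_c)/ρ_m.
e = Δ ρ_m/(ρ_m − ρ_c) = 0.379 km × 3307/418 = 3 km.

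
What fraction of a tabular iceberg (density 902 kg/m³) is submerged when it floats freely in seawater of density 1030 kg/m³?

87.6%

Submerged fraction = ρ_obj/ρ_fluid = 902/1030 = 87.6%.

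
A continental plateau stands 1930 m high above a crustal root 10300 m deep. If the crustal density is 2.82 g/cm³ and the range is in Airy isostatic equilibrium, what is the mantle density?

Airy balance: ρ_c h = (ρ_m − ρ_c) r → ρ_m = ρ_c (1 + h/r).
ρ_m = 2.82 × (1 + 1930 m/10300 m) = 3.35 g/cm³.

3.35 g/cm³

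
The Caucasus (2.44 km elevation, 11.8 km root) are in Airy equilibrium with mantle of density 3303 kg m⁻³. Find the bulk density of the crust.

2740 kg m⁻³

ρ_c h = (ρ_m − ρ_c) r → ρ_c (h + r) = ρ_m r → ρ_c = ρ_m r / (h + r).
ρ_c = 3303 × 11.8 km / (2.44 km + 11.8 km) = 2740 kg m⁻³.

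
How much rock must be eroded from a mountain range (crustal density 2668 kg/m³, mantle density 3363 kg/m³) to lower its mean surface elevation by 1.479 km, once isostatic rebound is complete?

Net drop Δ = e − u = e − e ρ_c/ρ_m = e (ρ_m − ρ_c)/ρ_m.
e = Δ ρ_m/(ρ_m − ρ_c) = 1.479 km × 3363/695 = 7.16 km.

7.16 km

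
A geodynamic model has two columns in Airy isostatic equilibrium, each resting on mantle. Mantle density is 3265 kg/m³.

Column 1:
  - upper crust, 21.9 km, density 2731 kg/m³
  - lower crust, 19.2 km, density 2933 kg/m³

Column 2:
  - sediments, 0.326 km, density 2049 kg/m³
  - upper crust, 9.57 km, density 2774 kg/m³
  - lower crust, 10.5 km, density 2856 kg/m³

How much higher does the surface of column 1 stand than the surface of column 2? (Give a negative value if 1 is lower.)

For any compensation level in the mantle, the mantle terms cancel and isostasy reduces to e = (Σt_1 − Σt_2) − (Σ(ρt)_1 − Σ(ρt)_2) / ρ_m.
Σt_1 = 41.1 km; Σt_2 = 20.396 km; Σ(ρt)_1 = 116122.5; Σ(ρt)_2 = 57203.154 (in km·kg/m³).
e = (41.1 − 20.396) − (116122.5 − 57203.154) / 3265 = 2.66 km.

2.66 km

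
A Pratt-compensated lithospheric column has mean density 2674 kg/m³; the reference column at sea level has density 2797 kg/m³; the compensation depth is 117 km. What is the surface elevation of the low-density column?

5.38 km

ρ_ref D = ρ (D + h) → h = D (ρ_ref − ρ)/ρ.
h = 117 km × (2797 − 2674)/2674 = 5.38 km.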